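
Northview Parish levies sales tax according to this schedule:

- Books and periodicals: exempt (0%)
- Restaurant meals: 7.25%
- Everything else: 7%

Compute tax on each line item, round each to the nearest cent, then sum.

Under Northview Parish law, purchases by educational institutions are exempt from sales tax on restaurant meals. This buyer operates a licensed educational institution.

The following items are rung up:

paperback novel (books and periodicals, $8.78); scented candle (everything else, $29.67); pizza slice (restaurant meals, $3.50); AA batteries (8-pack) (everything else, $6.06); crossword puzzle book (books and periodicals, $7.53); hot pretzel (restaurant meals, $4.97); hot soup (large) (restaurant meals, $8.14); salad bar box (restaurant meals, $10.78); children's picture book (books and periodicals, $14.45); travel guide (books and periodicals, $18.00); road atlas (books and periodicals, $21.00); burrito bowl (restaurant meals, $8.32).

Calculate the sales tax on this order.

Paperback novel $8.78: books and periodicals → 0% → $0.00
Scented candle $29.67: everything else → 7% → $2.08
Pizza slice $3.50: restaurant meals, buyer-exempt → 0% → $0.00
AA batteries (8-pack) $6.06: everything else → 7% → $0.42
Crossword puzzle book $7.53: books and periodicals → 0% → $0.00
Hot pretzel $4.97: restaurant meals, buyer-exempt → 0% → $0.00
Hot soup (large) $8.14: restaurant meals, buyer-exempt → 0% → $0.00
Salad bar box $10.78: restaurant meals, buyer-exempt → 0% → $0.00
Children's picture book $14.45: books and periodicals → 0% → $0.00
Travel guide $18.00: books and periodicals → 0% → $0.00
Road atlas $21.00: books and periodicals → 0% → $0.00
Burrito bowl $8.32: restaurant meals, buyer-exempt → 0% → $0.00
Total tax = $2.08 + $0.42 = $2.50

$2.50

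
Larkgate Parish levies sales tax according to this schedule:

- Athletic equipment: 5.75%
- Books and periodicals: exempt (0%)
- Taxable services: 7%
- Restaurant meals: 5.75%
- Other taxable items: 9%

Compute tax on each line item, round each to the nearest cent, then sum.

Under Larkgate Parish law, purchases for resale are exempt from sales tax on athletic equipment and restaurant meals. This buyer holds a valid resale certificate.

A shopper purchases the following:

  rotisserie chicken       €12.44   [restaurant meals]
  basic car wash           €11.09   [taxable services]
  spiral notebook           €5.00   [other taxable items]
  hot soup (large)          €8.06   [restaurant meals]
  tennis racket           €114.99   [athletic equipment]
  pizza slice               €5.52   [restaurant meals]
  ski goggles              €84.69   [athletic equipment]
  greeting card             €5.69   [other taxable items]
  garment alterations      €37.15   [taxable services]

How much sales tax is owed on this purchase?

€4.34

Rotisserie chicken €12.44: restaurant meals, buyer-exempt → 0% → €0.00
Basic car wash €11.09: taxable services → 7% → €0.78
Spiral notebook €5.00: other taxable items → 9% → €0.45
Hot soup (large) €8.06: restaurant meals, buyer-exempt → 0% → €0.00
Tennis racket €114.99: athletic equipment, buyer-exempt → 0% → €0.00
Pizza slice €5.52: restaurant meals, buyer-exempt → 0% → €0.00
Ski goggles €84.69: athletic equipment, buyer-exempt → 0% → €0.00
Greeting card €5.69: other taxable items → 9% → €0.51
Garment alterations €37.15: taxable services → 7% → €2.60
Total tax = €0.78 + €0.45 + €0.51 + €2.60 = €4.34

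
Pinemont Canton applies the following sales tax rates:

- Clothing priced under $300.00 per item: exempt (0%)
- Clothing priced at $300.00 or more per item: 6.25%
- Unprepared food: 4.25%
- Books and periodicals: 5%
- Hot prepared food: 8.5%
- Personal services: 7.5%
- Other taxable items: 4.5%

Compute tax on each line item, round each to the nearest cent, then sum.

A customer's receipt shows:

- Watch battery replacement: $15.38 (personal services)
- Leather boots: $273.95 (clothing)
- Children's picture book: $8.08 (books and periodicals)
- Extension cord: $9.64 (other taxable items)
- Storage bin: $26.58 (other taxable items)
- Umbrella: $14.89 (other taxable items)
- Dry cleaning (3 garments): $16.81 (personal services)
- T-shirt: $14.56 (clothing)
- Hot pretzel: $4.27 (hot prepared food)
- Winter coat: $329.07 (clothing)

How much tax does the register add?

$26.04

Watch battery replacement $15.38: personal services → 7.5% → $1.15
Leather boots $273.95: clothing, under $300.00 → 0% → $0.00
Children's picture book $8.08: books and periodicals → 5% → $0.40
Extension cord $9.64: other taxable items → 4.5% → $0.43
Storage bin $26.58: other taxable items → 4.5% → $1.20
Umbrella $14.89: other taxable items → 4.5% → $0.67
Dry cleaning (3 garments) $16.81: personal services → 7.5% → $1.26
T-shirt $14.56: clothing, under $300.00 → 0% → $0.00
Hot pretzel $4.27: hot prepared food → 8.5% → $0.36
Winter coat $329.07: clothing, $300.00 or more → 6.25% → $20.57
Total tax = $1.15 + $0.40 + $0.43 + $1.20 + $0.67 + $1.26 + $0.36 + $20.57 = $26.04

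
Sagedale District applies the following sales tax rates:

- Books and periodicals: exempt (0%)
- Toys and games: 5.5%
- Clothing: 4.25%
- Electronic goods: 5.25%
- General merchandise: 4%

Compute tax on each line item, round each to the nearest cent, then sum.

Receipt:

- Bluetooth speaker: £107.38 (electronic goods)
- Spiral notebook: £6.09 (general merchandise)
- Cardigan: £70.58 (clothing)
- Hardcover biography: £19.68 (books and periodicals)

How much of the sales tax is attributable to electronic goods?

£5.64

Bluetooth speaker £107.38: electronic goods → 5.25% → £5.64
Tax on electronic goods = £5.64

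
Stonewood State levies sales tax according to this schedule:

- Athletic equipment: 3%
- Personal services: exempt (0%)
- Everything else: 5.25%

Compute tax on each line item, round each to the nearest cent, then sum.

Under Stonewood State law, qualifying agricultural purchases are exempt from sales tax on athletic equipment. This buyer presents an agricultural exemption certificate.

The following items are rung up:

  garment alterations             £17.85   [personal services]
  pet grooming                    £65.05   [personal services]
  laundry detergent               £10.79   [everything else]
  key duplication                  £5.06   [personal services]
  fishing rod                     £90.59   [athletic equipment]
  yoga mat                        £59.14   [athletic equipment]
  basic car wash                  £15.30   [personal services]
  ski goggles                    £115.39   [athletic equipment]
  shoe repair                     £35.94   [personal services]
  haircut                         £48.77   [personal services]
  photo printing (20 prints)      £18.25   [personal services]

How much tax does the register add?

£0.57

Garment alterations £17.85: personal services → 0% → £0.00
Pet grooming £65.05: personal services → 0% → £0.00
Laundry detergent £10.79: everything else → 5.25% → £0.57
Key duplication £5.06: personal services → 0% → £0.00
Fishing rod £90.59: athletic equipment, buyer-exempt → 0% → £0.00
Yoga mat £59.14: athletic equipment, buyer-exempt → 0% → £0.00
Basic car wash £15.30: personal services → 0% → £0.00
Ski goggles £115.39: athletic equipment, buyer-exempt → 0% → £0.00
Shoe repair £35.94: personal services → 0% → £0.00
Haircut £48.77: personal services → 0% → £0.00
Photo printing (20 prints) £18.25: personal services → 0% → £0.00
Total tax = £0.57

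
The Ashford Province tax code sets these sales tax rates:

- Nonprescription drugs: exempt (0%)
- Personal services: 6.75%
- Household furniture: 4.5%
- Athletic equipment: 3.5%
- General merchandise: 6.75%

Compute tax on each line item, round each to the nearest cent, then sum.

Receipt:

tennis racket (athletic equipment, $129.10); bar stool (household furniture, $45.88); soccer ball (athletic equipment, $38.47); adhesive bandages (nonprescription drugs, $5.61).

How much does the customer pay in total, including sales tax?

$226.99

Tennis racket $129.10: athletic equipment → 3.5% → $4.52
Bar stool $45.88: household furniture → 4.5% → $2.06
Soccer ball $38.47: athletic equipment → 3.5% → $1.35
Adhesive bandages $5.61: nonprescription drugs → 0% → $0.00
Subtotal = $219.06; tax = $7.93; total due = $226.99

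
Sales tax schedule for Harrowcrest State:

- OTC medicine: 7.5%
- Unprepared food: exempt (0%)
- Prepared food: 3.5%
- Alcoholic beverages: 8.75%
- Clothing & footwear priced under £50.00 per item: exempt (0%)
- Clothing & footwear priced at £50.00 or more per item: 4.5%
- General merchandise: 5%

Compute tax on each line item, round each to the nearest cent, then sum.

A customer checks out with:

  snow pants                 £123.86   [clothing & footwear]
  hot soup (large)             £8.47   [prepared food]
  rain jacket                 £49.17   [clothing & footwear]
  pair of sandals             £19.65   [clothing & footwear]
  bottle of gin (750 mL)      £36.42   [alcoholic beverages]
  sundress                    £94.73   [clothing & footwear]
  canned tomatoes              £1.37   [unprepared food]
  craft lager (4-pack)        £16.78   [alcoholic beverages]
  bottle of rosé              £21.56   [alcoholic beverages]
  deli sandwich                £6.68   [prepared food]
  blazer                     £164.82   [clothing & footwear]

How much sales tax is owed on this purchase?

Snow pants £123.86: clothing & footwear, £50.00 or more → 4.5% → £5.57
Hot soup (large) £8.47: prepared food → 3.5% → £0.30
Rain jacket £49.17: clothing & footwear, under £50.00 → 0% → £0.00
Pair of sandals £19.65: clothing & footwear, under £50.00 → 0% → £0.00
Bottle of gin (750 mL) £36.42: alcoholic beverages → 8.75% → £3.19
Sundress £94.73: clothing & footwear, £50.00 or more → 4.5% → £4.26
Canned tomatoes £1.37: unprepared food → 0% → £0.00
Craft lager (4-pack) £16.78: alcoholic beverages → 8.75% → £1.47
Bottle of rosé £21.56: alcoholic beverages → 8.75% → £1.89
Deli sandwich £6.68: prepared food → 3.5% → £0.23
Blazer £164.82: clothing & footwear, £50.00 or more → 4.5% → £7.42
Total tax = £5.57 + £0.30 + £3.19 + £4.26 + £1.47 + £1.89 + £0.23 + £7.42 = £24.33

£24.33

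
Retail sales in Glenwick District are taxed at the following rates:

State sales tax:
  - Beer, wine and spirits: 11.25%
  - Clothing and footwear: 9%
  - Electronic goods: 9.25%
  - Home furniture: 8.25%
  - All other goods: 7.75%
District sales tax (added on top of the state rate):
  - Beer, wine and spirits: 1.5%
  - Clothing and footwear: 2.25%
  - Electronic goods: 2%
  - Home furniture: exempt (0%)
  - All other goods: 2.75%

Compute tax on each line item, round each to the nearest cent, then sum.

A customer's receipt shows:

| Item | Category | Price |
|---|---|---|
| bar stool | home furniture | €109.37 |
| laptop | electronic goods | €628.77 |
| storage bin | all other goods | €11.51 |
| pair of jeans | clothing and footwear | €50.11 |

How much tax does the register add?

Bar stool €109.37: home furniture → 8.25% + 0% district = 8.25% → €9.02
Laptop €628.77: electronic goods → 9.25% + 2% district = 11.25% → €70.74
Storage bin €11.51: all other goods → 7.75% + 2.75% district = 10.5% → €1.21
Pair of jeans €50.11: clothing and footwear → 9% + 2.25% district = 11.25% → €5.64
Total tax = €9.02 + €70.74 + €1.21 + €5.64 = €86.61

€86.61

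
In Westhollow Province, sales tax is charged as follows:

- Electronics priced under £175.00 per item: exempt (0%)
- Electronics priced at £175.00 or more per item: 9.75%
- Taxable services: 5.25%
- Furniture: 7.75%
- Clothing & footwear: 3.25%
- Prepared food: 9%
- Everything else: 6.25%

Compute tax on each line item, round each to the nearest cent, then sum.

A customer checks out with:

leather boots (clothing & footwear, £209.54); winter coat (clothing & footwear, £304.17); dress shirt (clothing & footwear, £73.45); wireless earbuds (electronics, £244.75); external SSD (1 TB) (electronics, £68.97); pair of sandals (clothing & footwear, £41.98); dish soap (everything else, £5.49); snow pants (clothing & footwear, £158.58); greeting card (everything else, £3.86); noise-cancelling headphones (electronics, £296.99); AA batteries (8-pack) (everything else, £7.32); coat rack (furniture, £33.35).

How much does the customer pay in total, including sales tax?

£1530.49

Leather boots £209.54: clothing & footwear → 3.25% → £6.81
Winter coat £304.17: clothing & footwear → 3.25% → £9.89
Dress shirt £73.45: clothing & footwear → 3.25% → £2.39
Wireless earbuds £244.75: electronics, £175.00 or more → 9.75% → £23.86
External SSD (1 TB) £68.97: electronics, under £175.00 → 0% → £0.00
Pair of sandals £41.98: clothing & footwear → 3.25% → £1.36
Dish soap £5.49: everything else → 6.25% → £0.34
Snow pants £158.58: clothing & footwear → 3.25% → £5.15
Greeting card £3.86: everything else → 6.25% → £0.24
Noise-cancelling headphones £296.99: electronics, £175.00 or more → 9.75% → £28.96
AA batteries (8-pack) £7.32: everything else → 6.25% → £0.46
Coat rack £33.35: furniture → 7.75% → £2.58
Subtotal = £1448.45; tax = £82.04; total due = £1530.49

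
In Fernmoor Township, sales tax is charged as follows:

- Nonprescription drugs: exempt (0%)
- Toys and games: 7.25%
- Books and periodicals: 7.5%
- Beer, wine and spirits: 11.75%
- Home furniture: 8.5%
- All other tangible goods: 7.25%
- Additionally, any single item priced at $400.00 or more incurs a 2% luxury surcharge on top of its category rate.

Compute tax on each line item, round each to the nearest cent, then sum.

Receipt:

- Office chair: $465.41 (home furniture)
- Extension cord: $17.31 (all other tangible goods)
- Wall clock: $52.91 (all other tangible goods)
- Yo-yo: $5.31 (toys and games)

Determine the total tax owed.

$54.34

Office chair $465.41: home furniture → 8.5% + 2% surcharge = 10.5% → $48.87
Extension cord $17.31: all other tangible goods → 7.25% → $1.25
Wall clock $52.91: all other tangible goods → 7.25% → $3.84
Yo-yo $5.31: toys and games → 7.25% → $0.38
Total tax = $48.87 + $1.25 + $3.84 + $0.38 = $54.34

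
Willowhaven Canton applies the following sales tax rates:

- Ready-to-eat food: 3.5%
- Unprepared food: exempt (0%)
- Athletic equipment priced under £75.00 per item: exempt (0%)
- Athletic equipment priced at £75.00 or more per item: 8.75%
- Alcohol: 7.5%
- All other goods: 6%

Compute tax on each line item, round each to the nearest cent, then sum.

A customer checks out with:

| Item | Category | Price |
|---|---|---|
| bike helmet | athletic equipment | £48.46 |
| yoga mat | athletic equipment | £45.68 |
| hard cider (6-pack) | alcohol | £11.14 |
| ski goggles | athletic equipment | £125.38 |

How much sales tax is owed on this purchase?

£11.81

Bike helmet £48.46: athletic equipment, under £75.00 → 0% → £0.00
Yoga mat £45.68: athletic equipment, under £75.00 → 0% → £0.00
Hard cider (6-pack) £11.14: alcohol → 7.5% → £0.84
Ski goggles £125.38: athletic equipment, £75.00 or more → 8.75% → £10.97
Total tax = £0.84 + £10.97 = £11.81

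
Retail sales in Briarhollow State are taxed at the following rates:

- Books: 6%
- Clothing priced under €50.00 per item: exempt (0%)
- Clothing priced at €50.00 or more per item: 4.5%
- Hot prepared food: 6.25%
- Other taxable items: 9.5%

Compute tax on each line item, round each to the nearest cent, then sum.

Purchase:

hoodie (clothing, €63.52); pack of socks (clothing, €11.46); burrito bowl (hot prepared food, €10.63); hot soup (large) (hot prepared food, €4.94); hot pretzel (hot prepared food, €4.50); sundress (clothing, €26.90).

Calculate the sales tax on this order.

Hoodie €63.52: clothing, €50.00 or more → 4.5% → €2.86
Pack of socks €11.46: clothing, under €50.00 → 0% → €0.00
Burrito bowl €10.63: hot prepared food → 6.25% → €0.66
Hot soup (large) €4.94: hot prepared food → 6.25% → €0.31
Hot pretzel €4.50: hot prepared food → 6.25% → €0.28
Sundress €26.90: clothing, under €50.00 → 0% → €0.00
Total tax = €2.86 + €0.66 + €0.31 + €0.28 = €4.11

€4.11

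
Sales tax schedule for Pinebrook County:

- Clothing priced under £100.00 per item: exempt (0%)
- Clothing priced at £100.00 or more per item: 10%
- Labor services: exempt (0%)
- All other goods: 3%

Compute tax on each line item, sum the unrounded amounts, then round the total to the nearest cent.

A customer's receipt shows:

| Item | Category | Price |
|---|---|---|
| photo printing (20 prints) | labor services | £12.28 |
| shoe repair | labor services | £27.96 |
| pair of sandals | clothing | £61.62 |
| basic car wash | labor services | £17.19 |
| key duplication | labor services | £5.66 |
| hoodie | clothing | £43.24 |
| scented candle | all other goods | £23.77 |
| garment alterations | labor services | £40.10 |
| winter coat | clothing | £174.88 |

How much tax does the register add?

£18.20

Photo printing (20 prints) £12.28: labor services → 0% → £0.00
Shoe repair £27.96: labor services → 0% → £0.00
Pair of sandals £61.62: clothing, under £100.00 → 0% → £0.00
Basic car wash £17.19: labor services → 0% → £0.00
Key duplication £5.66: labor services → 0% → £0.00
Hoodie £43.24: clothing, under £100.00 → 0% → £0.00
Scented candle £23.77: all other goods → 3% → £0.7131
Garment alterations £40.10: labor services → 0% → £0.00
Winter coat £174.88: clothing, £100.00 or more → 10% → £17.488
Unrounded tax sum = £18.2011 → £18.20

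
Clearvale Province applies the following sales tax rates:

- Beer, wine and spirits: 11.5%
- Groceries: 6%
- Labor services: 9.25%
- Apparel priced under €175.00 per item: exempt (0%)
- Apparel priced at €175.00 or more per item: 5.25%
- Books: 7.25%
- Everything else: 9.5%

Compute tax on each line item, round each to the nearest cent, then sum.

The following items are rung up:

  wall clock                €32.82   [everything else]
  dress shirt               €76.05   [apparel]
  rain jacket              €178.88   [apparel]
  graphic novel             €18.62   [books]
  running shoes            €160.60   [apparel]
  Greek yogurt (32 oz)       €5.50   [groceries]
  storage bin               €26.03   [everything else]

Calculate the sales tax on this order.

€16.66

Wall clock €32.82: everything else → 9.5% → €3.12
Dress shirt €76.05: apparel, under €175.00 → 0% → €0.00
Rain jacket €178.88: apparel, €175.00 or more → 5.25% → €9.39
Graphic novel €18.62: books → 7.25% → €1.35
Running shoes €160.60: apparel, under €175.00 → 0% → €0.00
Greek yogurt (32 oz) €5.50: groceries → 6% → €0.33
Storage bin €26.03: everything else → 9.5% → €2.47
Total tax = €3.12 + €9.39 + €1.35 + €0.33 + €2.47 = €16.66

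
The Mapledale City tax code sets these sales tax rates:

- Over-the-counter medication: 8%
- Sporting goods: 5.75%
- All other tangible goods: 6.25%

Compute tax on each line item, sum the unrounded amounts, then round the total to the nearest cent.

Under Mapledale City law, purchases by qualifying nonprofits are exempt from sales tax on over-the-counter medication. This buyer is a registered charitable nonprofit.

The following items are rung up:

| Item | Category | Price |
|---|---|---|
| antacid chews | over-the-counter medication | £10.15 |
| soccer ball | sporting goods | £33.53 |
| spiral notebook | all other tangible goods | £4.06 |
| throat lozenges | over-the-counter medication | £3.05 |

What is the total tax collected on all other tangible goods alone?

Spiral notebook £4.06: all other tangible goods → 6.25% → £0.25375
Tax on all other tangible goods: unrounded sum = £0.25375 → £0.25

£0.25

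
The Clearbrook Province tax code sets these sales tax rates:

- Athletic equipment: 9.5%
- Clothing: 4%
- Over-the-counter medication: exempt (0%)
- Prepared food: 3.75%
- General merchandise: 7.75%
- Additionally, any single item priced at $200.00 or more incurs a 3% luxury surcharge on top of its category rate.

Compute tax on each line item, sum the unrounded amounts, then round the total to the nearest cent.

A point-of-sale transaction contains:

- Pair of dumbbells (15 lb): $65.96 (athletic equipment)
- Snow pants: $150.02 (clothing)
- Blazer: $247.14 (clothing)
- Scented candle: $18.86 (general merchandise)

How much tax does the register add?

$31.03

Pair of dumbbells (15 lb) $65.96: athletic equipment → 9.5% → $6.2662
Snow pants $150.02: clothing → 4% → $6.0008
Blazer $247.14: clothing → 4% + 3% surcharge = 7% → $17.2998
Scented candle $18.86: general merchandise → 7.75% → $1.46165
Unrounded tax sum = $31.02845 → $31.03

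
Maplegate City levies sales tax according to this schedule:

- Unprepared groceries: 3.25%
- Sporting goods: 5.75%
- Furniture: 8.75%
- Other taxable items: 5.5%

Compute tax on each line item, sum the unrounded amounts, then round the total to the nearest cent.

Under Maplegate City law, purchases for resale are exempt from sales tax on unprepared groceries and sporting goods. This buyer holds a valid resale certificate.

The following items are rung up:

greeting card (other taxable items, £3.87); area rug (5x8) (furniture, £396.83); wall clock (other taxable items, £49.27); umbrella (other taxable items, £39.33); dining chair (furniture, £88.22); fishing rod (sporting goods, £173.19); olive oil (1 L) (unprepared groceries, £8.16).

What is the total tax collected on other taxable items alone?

£5.09

Greeting card £3.87: other taxable items → 5.5% → £0.21285
Wall clock £49.27: other taxable items → 5.5% → £2.70985
Umbrella £39.33: other taxable items → 5.5% → £2.16315
Tax on other taxable items: unrounded sum = £5.08585 → £5.09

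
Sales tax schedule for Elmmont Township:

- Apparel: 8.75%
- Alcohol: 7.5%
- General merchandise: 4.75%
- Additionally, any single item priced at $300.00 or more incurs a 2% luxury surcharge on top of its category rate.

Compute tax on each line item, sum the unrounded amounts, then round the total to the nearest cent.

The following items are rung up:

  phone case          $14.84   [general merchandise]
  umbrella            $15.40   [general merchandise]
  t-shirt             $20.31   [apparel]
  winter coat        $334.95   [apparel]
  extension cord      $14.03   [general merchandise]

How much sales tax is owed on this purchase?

$39.89

Phone case $14.84: general merchandise → 4.75% → $0.7049
Umbrella $15.40: general merchandise → 4.75% → $0.7315
T-shirt $20.31: apparel → 8.75% → $1.777125
Winter coat $334.95: apparel → 8.75% + 2% surcharge = 10.75% → $36.007125
Extension cord $14.03: general merchandise → 4.75% → $0.666425
Unrounded tax sum = $39.887075 → $39.89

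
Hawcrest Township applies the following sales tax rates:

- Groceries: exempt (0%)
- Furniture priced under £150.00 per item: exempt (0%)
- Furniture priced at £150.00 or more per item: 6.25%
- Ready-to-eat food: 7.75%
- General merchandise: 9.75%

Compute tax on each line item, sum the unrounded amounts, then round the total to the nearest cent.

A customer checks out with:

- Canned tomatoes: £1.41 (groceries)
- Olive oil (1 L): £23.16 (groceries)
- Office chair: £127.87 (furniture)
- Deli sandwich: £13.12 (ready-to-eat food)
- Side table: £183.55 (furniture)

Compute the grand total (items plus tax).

£361.60

Canned tomatoes £1.41: groceries → 0% → £0.00
Olive oil (1 L) £23.16: groceries → 0% → £0.00
Office chair £127.87: furniture, under £150.00 → 0% → £0.00
Deli sandwich £13.12: ready-to-eat food → 7.75% → £1.0168
Side table £183.55: furniture, £150.00 or more → 6.25% → £11.471875
Subtotal = £349.11; unrounded tax = £12.488675 → £12.49; total due = £361.60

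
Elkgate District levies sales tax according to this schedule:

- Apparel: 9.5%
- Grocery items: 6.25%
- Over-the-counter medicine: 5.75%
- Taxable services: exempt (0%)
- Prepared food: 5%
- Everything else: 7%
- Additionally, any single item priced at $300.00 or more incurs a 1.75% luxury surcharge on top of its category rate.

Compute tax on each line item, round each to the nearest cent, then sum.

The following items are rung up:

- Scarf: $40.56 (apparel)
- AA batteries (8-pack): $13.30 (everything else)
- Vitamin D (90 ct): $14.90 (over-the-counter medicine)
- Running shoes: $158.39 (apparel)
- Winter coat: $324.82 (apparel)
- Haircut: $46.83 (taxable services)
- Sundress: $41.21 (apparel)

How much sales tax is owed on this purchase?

$61.14

Scarf $40.56: apparel → 9.5% → $3.85
AA batteries (8-pack) $13.30: everything else → 7% → $0.93
Vitamin D (90 ct) $14.90: over-the-counter medicine → 5.75% → $0.86
Running shoes $158.39: apparel → 9.5% → $15.05
Winter coat $324.82: apparel → 9.5% + 1.75% surcharge = 11.25% → $36.54
Haircut $46.83: taxable services → 0% → $0.00
Sundress $41.21: apparel → 9.5% → $3.91
Total tax = $3.85 + $0.93 + $0.86 + $15.05 + $36.54 + $3.91 = $61.14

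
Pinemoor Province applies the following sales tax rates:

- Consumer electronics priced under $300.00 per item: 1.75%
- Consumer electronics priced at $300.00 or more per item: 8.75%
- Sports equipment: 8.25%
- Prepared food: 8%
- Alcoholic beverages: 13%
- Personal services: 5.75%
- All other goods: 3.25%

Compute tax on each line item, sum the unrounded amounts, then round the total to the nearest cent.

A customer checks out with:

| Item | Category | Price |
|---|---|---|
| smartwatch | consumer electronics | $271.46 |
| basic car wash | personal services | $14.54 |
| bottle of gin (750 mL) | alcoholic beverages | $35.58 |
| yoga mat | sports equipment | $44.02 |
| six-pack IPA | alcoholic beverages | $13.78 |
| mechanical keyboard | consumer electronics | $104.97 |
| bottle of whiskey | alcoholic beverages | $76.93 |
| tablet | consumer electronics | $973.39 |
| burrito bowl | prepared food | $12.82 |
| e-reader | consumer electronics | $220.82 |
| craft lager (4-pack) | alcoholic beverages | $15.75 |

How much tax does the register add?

Smartwatch $271.46: consumer electronics, under $300.00 → 1.75% → $4.75055
Basic car wash $14.54: personal services → 5.75% → $0.83605
Bottle of gin (750 mL) $35.58: alcoholic beverages → 13% → $4.6254
Yoga mat $44.02: sports equipment → 8.25% → $3.63165
Six-pack IPA $13.78: alcoholic beverages → 13% → $1.7914
Mechanical keyboard $104.97: consumer electronics, under $300.00 → 1.75% → $1.836975
Bottle of whiskey $76.93: alcoholic beverages → 13% → $10.0009
Tablet $973.39: consumer electronics, $300.00 or more → 8.75% → $85.171625
Burrito bowl $12.82: prepared food → 8% → $1.0256
E-reader $220.82: consumer electronics, under $300.00 → 1.75% → $3.86435
Craft lager (4-pack) $15.75: alcoholic beverages → 13% → $2.0475
Unrounded tax sum = $119.582 → $119.58

$119.58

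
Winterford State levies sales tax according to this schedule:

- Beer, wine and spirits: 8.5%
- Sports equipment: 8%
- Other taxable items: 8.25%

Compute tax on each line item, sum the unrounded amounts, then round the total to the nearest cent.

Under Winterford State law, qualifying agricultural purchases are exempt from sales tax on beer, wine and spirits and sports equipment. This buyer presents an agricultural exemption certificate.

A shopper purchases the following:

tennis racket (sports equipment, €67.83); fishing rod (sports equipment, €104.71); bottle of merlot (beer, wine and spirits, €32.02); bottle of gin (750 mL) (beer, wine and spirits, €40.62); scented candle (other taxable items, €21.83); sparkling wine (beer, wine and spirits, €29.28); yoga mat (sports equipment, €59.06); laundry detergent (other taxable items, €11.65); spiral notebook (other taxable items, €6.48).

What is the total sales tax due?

Tennis racket €67.83: sports equipment, buyer-exempt → 0% → €0.00
Fishing rod €104.71: sports equipment, buyer-exempt → 0% → €0.00
Bottle of merlot €32.02: beer, wine and spirits, buyer-exempt → 0% → €0.00
Bottle of gin (750 mL) €40.62: beer, wine and spirits, buyer-exempt → 0% → €0.00
Scented candle €21.83: other taxable items → 8.25% → €1.800975
Sparkling wine €29.28: beer, wine and spirits, buyer-exempt → 0% → €0.00
Yoga mat €59.06: sports equipment, buyer-exempt → 0% → €0.00
Laundry detergent €11.65: other taxable items → 8.25% → €0.961125
Spiral notebook €6.48: other taxable items → 8.25% → €0.5346
Unrounded tax sum = €3.2967 → €3.30

€3.30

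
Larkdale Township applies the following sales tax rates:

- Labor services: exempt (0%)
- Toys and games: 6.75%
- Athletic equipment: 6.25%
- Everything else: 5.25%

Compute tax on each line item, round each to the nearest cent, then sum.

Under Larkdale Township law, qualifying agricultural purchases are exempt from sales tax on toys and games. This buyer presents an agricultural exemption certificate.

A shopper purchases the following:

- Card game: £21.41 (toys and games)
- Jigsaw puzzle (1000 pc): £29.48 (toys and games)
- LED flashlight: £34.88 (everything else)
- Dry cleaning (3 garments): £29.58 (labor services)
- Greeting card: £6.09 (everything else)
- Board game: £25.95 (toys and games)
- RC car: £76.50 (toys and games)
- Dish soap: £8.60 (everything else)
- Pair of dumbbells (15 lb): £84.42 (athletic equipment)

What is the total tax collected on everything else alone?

LED flashlight £34.88: everything else → 5.25% → £1.83
Greeting card £6.09: everything else → 5.25% → £0.32
Dish soap £8.60: everything else → 5.25% → £0.45
Tax on everything else = £1.83 + £0.32 + £0.45 = £2.60

£2.60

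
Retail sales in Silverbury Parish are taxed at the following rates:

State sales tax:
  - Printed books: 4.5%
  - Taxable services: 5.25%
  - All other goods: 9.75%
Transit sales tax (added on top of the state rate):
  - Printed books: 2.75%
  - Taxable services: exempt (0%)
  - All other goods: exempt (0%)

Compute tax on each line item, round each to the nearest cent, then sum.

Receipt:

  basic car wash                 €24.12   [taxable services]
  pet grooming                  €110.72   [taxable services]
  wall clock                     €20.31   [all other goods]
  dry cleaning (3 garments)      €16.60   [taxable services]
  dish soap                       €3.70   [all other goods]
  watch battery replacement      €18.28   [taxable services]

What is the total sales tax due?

Basic car wash €24.12: taxable services → 5.25% + 0% transit = 5.25% → €1.27
Pet grooming €110.72: taxable services → 5.25% + 0% transit = 5.25% → €5.81
Wall clock €20.31: all other goods → 9.75% + 0% transit = 9.75% → €1.98
Dry cleaning (3 garments) €16.60: taxable services → 5.25% + 0% transit = 5.25% → €0.87
Dish soap €3.70: all other goods → 9.75% + 0% transit = 9.75% → €0.36
Watch battery replacement €18.28: taxable services → 5.25% + 0% transit = 5.25% → €0.96
Total tax = €1.27 + €5.81 + €1.98 + €0.87 + €0.36 + €0.96 = €11.25

€11.25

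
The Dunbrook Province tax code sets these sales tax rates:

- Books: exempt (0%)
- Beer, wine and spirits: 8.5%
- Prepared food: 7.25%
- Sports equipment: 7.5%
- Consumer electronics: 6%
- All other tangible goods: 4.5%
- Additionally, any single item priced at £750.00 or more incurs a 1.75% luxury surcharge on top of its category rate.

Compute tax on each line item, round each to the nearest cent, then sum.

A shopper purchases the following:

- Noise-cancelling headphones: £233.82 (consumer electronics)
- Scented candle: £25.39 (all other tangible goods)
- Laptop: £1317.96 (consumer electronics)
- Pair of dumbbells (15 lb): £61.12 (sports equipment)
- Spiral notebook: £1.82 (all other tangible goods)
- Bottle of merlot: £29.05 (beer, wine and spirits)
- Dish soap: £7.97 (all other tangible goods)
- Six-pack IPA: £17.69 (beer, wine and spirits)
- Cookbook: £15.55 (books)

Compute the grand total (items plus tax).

£1836.67

Noise-cancelling headphones £233.82: consumer electronics → 6% → £14.03
Scented candle £25.39: all other tangible goods → 4.5% → £1.14
Laptop £1317.96: consumer electronics → 6% + 1.75% surcharge = 7.75% → £102.14
Pair of dumbbells (15 lb) £61.12: sports equipment → 7.5% → £4.58
Spiral notebook £1.82: all other tangible goods → 4.5% → £0.08
Bottle of merlot £29.05: beer, wine and spirits → 8.5% → £2.47
Dish soap £7.97: all other tangible goods → 4.5% → £0.36
Six-pack IPA £17.69: beer, wine and spirits → 8.5% → £1.50
Cookbook £15.55: books → 0% → £0.00
Subtotal = £1710.37; tax = £126.30; total due = £1836.67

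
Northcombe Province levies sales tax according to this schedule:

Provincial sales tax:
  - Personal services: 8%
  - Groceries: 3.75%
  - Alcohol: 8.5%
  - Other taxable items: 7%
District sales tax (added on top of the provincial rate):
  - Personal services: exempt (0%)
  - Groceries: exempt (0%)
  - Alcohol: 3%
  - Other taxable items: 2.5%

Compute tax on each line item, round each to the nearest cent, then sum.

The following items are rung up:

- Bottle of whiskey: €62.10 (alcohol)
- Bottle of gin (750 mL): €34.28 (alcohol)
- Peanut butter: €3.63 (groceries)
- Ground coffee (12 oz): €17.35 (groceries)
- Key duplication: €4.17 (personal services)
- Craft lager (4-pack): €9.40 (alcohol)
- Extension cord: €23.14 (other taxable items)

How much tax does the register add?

€15.48

Bottle of whiskey €62.10: alcohol → 8.5% + 3% district = 11.5% → €7.14
Bottle of gin (750 mL) €34.28: alcohol → 8.5% + 3% district = 11.5% → €3.94
Peanut butter €3.63: groceries → 3.75% + 0% district = 3.75% → €0.14
Ground coffee (12 oz) €17.35: groceries → 3.75% + 0% district = 3.75% → €0.65
Key duplication €4.17: personal services → 8% + 0% district = 8% → €0.33
Craft lager (4-pack) €9.40: alcohol → 8.5% + 3% district = 11.5% → €1.08
Extension cord €23.14: other taxable items → 7% + 2.5% district = 9.5% → €2.20
Total tax = €7.14 + €3.94 + €0.14 + €0.65 + €0.33 + €1.08 + €2.20 = €15.48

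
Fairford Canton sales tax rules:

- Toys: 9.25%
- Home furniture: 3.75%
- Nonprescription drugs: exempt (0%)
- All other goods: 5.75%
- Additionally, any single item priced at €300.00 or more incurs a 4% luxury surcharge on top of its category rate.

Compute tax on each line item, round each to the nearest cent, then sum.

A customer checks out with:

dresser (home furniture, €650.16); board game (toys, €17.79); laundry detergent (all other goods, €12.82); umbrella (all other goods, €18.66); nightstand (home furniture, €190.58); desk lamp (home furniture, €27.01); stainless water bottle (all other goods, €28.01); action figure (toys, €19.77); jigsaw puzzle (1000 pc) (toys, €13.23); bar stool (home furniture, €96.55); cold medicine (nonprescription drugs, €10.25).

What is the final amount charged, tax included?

€1155.12

Dresser €650.16: home furniture → 3.75% + 4% surcharge = 7.75% → €50.39
Board game €17.79: toys → 9.25% → €1.65
Laundry detergent €12.82: all other goods → 5.75% → €0.74
Umbrella €18.66: all other goods → 5.75% → €1.07
Nightstand €190.58: home furniture → 3.75% → €7.15
Desk lamp €27.01: home furniture → 3.75% → €1.01
Stainless water bottle €28.01: all other goods → 5.75% → €1.61
Action figure €19.77: toys → 9.25% → €1.83
Jigsaw puzzle (1000 pc) €13.23: toys → 9.25% → €1.22
Bar stool €96.55: home furniture → 3.75% → €3.62
Cold medicine €10.25: nonprescription drugs → 0% → €0.00
Subtotal = €1084.83; tax = €70.29; total due = €1155.12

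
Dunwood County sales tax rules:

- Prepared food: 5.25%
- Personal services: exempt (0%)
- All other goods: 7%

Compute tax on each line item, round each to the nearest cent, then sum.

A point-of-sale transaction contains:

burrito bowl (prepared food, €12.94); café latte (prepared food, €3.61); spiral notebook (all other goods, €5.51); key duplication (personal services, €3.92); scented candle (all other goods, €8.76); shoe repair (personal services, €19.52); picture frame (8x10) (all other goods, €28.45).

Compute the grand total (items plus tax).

€86.57

Burrito bowl €12.94: prepared food → 5.25% → €0.68
Café latte €3.61: prepared food → 5.25% → €0.19
Spiral notebook €5.51: all other goods → 7% → €0.39
Key duplication €3.92: personal services → 0% → €0.00
Scented candle €8.76: all other goods → 7% → €0.61
Shoe repair €19.52: personal services → 0% → €0.00
Picture frame (8x10) €28.45: all other goods → 7% → €1.99
Subtotal = €82.71; tax = €3.86; total due = €86.57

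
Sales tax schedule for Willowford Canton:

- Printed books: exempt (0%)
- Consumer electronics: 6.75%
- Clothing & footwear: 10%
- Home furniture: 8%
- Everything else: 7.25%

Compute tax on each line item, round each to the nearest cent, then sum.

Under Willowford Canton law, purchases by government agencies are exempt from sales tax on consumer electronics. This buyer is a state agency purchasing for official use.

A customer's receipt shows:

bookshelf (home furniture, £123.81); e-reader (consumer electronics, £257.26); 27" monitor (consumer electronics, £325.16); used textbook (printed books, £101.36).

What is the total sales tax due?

Bookshelf £123.81: home furniture → 8% → £9.90
E-reader £257.26: consumer electronics, buyer-exempt → 0% → £0.00
27" monitor £325.16: consumer electronics, buyer-exempt → 0% → £0.00
Used textbook £101.36: printed books → 0% → £0.00
Total tax = £9.90

£9.90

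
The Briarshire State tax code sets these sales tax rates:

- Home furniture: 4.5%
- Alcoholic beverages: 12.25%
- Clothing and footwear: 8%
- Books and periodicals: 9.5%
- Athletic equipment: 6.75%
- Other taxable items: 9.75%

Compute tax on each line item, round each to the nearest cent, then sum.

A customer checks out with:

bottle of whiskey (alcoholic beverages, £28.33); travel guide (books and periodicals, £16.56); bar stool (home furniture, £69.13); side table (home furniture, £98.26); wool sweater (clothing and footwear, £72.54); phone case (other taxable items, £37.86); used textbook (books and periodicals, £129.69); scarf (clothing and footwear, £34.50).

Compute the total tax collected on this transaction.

£37.14

Bottle of whiskey £28.33: alcoholic beverages → 12.25% → £3.47
Travel guide £16.56: books and periodicals → 9.5% → £1.57
Bar stool £69.13: home furniture → 4.5% → £3.11
Side table £98.26: home furniture → 4.5% → £4.42
Wool sweater £72.54: clothing and footwear → 8% → £5.80
Phone case £37.86: other taxable items → 9.75% → £3.69
Used textbook £129.69: books and periodicals → 9.5% → £12.32
Scarf £34.50: clothing and footwear → 8% → £2.76
Total tax = £3.47 + £1.57 + £3.11 + £4.42 + £5.80 + £3.69 + £12.32 + £2.76 = £37.14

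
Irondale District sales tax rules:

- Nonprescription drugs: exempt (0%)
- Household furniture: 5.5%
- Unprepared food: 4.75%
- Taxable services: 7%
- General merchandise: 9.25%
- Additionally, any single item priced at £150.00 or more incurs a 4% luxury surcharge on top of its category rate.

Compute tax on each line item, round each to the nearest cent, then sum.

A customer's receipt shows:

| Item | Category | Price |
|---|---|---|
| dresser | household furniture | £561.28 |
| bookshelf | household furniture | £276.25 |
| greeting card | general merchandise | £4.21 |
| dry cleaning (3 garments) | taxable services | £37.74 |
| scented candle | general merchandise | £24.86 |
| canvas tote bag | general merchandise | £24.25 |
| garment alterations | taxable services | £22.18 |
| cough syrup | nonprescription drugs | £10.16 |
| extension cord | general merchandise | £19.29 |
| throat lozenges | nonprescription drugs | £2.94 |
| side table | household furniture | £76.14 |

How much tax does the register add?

£94.65

Dresser £561.28: household furniture → 5.5% + 4% surcharge = 9.5% → £53.32
Bookshelf £276.25: household furniture → 5.5% + 4% surcharge = 9.5% → £26.24
Greeting card £4.21: general merchandise → 9.25% → £0.39
Dry cleaning (3 garments) £37.74: taxable services → 7% → £2.64
Scented candle £24.86: general merchandise → 9.25% → £2.30
Canvas tote bag £24.25: general merchandise → 9.25% → £2.24
Garment alterations £22.18: taxable services → 7% → £1.55
Cough syrup £10.16: nonprescription drugs → 0% → £0.00
Extension cord £19.29: general merchandise → 9.25% → £1.78
Throat lozenges £2.94: nonprescription drugs → 0% → £0.00
Side table £76.14: household furniture → 5.5% → £4.19
Total tax = £53.32 + £26.24 + £0.39 + £2.64 + £2.30 + £2.24 + £1.55 + £1.78 + £4.19 = £94.65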